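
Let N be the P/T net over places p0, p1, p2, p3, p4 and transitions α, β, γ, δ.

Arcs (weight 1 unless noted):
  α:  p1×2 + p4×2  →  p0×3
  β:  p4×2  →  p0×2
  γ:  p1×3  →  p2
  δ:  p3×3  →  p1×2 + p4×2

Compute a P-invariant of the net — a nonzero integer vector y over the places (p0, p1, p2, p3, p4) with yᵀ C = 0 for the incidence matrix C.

y = (p0:2, p1:1, p2:3, p3:2, p4:2)

Incidence matrix C (rows=places, cols=transitions):
        α    β    γ    δ
   p0   3    2    0    0
   p1  -2    0   -3    2
   p2   0    0    1    0
   p3   0    0    0   -3
   p4  -2   -2    0    2

Candidate y = [2, 1, 3, 2, 2]; check y·C column-wise:
  col α: 2·3 + 1·-2 + 3·0 + 2·0 + 2·-2 = 0
  col β: 2·2 + 1·0 + 3·0 + 2·0 + 2·-2 = 0
  col γ: 2·0 + 1·-3 + 3·1 + 2·0 + 2·0 = 0
  col δ: 2·0 + 1·2 + 3·0 + 2·-3 + 2·2 = 0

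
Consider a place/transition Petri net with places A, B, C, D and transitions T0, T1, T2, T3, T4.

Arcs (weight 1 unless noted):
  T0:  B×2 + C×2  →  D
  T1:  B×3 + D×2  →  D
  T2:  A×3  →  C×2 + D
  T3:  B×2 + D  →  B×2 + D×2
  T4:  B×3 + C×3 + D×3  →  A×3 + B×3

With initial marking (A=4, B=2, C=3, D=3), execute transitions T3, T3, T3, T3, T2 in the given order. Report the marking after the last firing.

(A=1, B=2, C=5, D=8)

step 1: fire T3:  (A=4, B=2, C=3, D=3) → (A=4, B=2, C=3, D=4)
step 2: fire T3:  (A=4, B=2, C=3, D=4) → (A=4, B=2, C=3, D=5)
step 3: fire T3:  (A=4, B=2, C=3, D=5) → (A=4, B=2, C=3, D=6)
step 4: fire T3:  (A=4, B=2, C=3, D=6) → (A=4, B=2, C=3, D=7)
step 5: fire T2:  (A=4, B=2, C=3, D=7) → (A=1, B=2, C=5, D=8)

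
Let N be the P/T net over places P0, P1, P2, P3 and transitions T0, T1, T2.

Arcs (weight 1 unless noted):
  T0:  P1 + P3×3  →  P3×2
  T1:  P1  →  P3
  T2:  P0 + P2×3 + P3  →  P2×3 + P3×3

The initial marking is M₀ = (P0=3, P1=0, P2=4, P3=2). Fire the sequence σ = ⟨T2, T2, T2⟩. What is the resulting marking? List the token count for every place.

step 1: fire T2:  (P0=3, P1=0, P2=4, P3=2) → (P0=2, P1=0, P2=4, P3=4)
step 2: fire T2:  (P0=2, P1=0, P2=4, P3=4) → (P0=1, P1=0, P2=4, P3=6)
step 3: fire T2:  (P0=1, P1=0, P2=4, P3=6) → (P0=0, P1=0, P2=4, P3=8)

(P0=0, P1=0, P2=4, P3=8)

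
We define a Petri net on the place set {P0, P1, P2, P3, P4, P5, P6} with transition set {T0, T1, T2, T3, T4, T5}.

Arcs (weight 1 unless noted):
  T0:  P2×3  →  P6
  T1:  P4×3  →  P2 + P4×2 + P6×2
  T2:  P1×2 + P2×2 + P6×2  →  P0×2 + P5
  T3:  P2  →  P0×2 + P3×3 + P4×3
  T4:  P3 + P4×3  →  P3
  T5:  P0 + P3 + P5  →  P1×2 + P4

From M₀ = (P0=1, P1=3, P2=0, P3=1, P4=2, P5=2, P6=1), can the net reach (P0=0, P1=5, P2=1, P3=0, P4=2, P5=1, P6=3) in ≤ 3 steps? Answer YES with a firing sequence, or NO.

YES — reachable via ⟨T5, T1⟩ (2 firings)

step 1: fire T5:  (P0=1, P1=3, P2=0, P3=1, P4=2, P5=2, P6=1) → (P0=0, P1=5, P2=0, P3=0, P4=3, P5=1, P6=1)
step 2: fire T1:  (P0=0, P1=5, P2=0, P3=0, P4=3, P5=1, P6=1) → (P0=0, P1=5, P2=1, P3=0, P4=2, P5=1, P6=3)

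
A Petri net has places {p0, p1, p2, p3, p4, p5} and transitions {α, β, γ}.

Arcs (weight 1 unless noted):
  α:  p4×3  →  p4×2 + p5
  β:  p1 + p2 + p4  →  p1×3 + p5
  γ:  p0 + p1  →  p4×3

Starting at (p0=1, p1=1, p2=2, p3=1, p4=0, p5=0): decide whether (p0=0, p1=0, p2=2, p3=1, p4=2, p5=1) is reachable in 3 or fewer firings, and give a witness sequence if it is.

YES — reachable via ⟨γ, α⟩ (2 firings)

step 1: fire γ:  (p0=1, p1=1, p2=2, p3=1, p4=0, p5=0) → (p0=0, p1=0, p2=2, p3=1, p4=3, p5=0)
step 2: fire α:  (p0=0, p1=0, p2=2, p3=1, p4=3, p5=0) → (p0=0, p1=0, p2=2, p3=1, p4=2, p5=1)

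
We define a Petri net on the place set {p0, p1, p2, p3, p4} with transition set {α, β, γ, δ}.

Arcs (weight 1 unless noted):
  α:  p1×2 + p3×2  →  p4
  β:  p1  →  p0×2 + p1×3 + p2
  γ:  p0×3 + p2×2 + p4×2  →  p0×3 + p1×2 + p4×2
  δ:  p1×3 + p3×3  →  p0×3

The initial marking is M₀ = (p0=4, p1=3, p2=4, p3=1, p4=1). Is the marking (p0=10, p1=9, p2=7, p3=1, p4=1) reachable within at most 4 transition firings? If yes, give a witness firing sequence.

step 1: fire β:  (p0=4, p1=3, p2=4, p3=1, p4=1) → (p0=6, p1=5, p2=5, p3=1, p4=1)
step 2: fire β:  (p0=6, p1=5, p2=5, p3=1, p4=1) → (p0=8, p1=7, p2=6, p3=1, p4=1)
step 3: fire β:  (p0=8, p1=7, p2=6, p3=1, p4=1) → (p0=10, p1=9, p2=7, p3=1, p4=1)

YES — reachable via ⟨β, β, β⟩ (3 firings)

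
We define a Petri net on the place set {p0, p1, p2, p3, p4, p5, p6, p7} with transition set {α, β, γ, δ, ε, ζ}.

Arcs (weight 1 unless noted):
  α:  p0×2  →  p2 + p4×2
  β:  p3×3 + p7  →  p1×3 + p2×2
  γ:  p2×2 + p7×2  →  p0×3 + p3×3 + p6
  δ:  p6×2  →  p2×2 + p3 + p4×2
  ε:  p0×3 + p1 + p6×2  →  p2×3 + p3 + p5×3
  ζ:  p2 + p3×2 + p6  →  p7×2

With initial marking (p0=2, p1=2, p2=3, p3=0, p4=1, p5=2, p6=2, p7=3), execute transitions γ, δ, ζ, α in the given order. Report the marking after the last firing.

(p0=3, p1=2, p2=3, p3=2, p4=5, p5=2, p6=0, p7=3)

step 1: fire γ:  (p0=2, p1=2, p2=3, p3=0, p4=1, p5=2, p6=2, p7=3) → (p0=5, p1=2, p2=1, p3=3, p4=1, p5=2, p6=3, p7=1)
step 2: fire δ:  (p0=5, p1=2, p2=1, p3=3, p4=1, p5=2, p6=3, p7=1) → (p0=5, p1=2, p2=3, p3=4, p4=3, p5=2, p6=1, p7=1)
step 3: fire ζ:  (p0=5, p1=2, p2=3, p3=4, p4=3, p5=2, p6=1, p7=1) → (p0=5, p1=2, p2=2, p3=2, p4=3, p5=2, p6=0, p7=3)
step 4: fire α:  (p0=5, p1=2, p2=2, p3=2, p4=3, p5=2, p6=0, p7=3) → (p0=3, p1=2, p2=3, p3=2, p4=5, p5=2, p6=0, p7=3)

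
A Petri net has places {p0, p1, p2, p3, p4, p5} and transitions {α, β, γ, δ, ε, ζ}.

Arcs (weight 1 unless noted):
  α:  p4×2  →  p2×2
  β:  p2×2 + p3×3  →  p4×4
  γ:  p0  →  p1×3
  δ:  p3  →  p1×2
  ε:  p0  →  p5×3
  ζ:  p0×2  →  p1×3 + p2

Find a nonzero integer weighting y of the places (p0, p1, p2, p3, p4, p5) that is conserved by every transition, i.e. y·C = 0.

y = (p0:3, p1:1, p2:3, p3:2, p4:3, p5:1)

Incidence matrix C (rows=places, cols=transitions):
        α    β    γ    δ    ε    ζ
   p0   0    0   -1    0   -1   -2
   p1   0    0    3    2    0    3
   p2   2   -2    0    0    0    1
   p3   0   -3    0   -1    0    0
   p4  -2    4    0    0    0    0
   p5   0    0    0    0    3    0

Candidate y = [3, 1, 3, 2, 3, 1]; check y·C column-wise:
  col α: 3·0 + 1·0 + 3·2 + 2·0 + 3·-2 + 1·0 = 0
  col β: 3·0 + 1·0 + 3·-2 + 2·-3 + 3·4 + 1·0 = 0
  col γ: 3·-1 + 1·3 + 3·0 + 2·0 + 3·0 + 1·0 = 0
  col δ: 3·0 + 1·2 + 3·0 + 2·-1 + 3·0 + 1·0 = 0
  col ε: 3·-1 + 1·0 + 3·0 + 2·0 + 3·0 + 1·3 = 0
  col ζ: 3·-2 + 1·3 + 3·1 + 2·0 + 3·0 + 1·0 = 0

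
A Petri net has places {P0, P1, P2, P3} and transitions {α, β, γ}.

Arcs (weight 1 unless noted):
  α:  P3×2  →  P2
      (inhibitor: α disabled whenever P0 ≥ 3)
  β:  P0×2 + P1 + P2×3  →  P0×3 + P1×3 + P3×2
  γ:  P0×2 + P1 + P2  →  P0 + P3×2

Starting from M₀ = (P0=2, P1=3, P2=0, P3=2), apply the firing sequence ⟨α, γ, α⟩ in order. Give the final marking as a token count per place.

step 1: fire α:  (P0=2, P1=3, P2=0, P3=2) → (P0=2, P1=3, P2=1, P3=0)
step 2: fire γ:  (P0=2, P1=3, P2=1, P3=0) → (P0=1, P1=2, P2=0, P3=2)
step 3: fire α:  (P0=1, P1=2, P2=0, P3=2) → (P0=1, P1=2, P2=1, P3=0)

(P0=1, P1=2, P2=1, P3=0)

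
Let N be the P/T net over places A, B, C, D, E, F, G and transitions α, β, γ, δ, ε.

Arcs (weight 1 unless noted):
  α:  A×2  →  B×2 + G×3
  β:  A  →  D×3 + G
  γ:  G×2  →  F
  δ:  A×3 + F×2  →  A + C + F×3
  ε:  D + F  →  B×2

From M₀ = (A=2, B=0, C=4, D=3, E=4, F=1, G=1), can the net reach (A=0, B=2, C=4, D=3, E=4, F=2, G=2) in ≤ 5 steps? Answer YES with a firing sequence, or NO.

step 1: fire α:  (A=2, B=0, C=4, D=3, E=4, F=1, G=1) → (A=0, B=2, C=4, D=3, E=4, F=1, G=4)
step 2: fire γ:  (A=0, B=2, C=4, D=3, E=4, F=1, G=4) → (A=0, B=2, C=4, D=3, E=4, F=2, G=2)

YES — reachable via ⟨α, γ⟩ (2 firings)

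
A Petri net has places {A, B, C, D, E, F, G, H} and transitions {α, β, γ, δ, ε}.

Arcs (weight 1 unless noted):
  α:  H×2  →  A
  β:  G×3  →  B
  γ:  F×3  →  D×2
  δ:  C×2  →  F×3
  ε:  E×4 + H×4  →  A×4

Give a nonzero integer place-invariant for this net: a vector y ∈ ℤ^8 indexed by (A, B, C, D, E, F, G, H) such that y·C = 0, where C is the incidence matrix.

y = (A:0, B:0, C:3, D:3, E:0, F:2, G:0, H:0)

Incidence matrix C (rows=places, cols=transitions):
        α    β    γ    δ    ε
    A   1    0    0    0    4
    B   0    1    0    0    0
    C   0    0    0   -2    0
    D   0    0    2    0    0
    E   0    0    0    0   -4
    F   0    0   -3    3    0
    G   0   -3    0    0    0
    H  -2    0    0    0   -4

Candidate y = [0, 0, 3, 3, 0, 2, 0, 0]; check y·C column-wise:
  col α: 0·1 + 3·0 + 3·0 + 2·0 + 0·-2 = 0
  col β: 0·1 + 3·0 + 3·0 + 2·0 + 0·-3 = 0
  col γ: 3·0 + 3·2 + 2·-3 = 0
  col δ: 3·-2 + 3·0 + 2·3 = 0
  col ε: 0·4 + 3·0 + 3·0 + 0·-4 + 2·0 + 0·-4 = 0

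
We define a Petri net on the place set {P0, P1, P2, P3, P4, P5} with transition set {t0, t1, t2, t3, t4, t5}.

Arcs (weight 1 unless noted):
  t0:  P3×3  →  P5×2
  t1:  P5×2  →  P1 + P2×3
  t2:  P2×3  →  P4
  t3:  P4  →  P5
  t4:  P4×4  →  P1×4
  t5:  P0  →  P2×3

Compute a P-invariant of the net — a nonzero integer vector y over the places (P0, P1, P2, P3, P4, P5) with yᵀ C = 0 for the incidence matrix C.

Incidence matrix C (rows=places, cols=transitions):
       t0   t1   t2   t3   t4   t5
   P0   0    0    0    0    0   -1
   P1   0    1    0    0    4    0
   P2   0    3   -3    0    0    3
   P3  -3    0    0    0    0    0
   P4   0    0    1   -1   -4    0
   P5   2   -2    0    1    0    0

Candidate y = [3, 3, 1, 2, 3, 3]; check y·C column-wise:
  col t0: 3·0 + 3·0 + 1·0 + 2·-3 + 3·0 + 3·2 = 0
  col t1: 3·0 + 3·1 + 1·3 + 2·0 + 3·0 + 3·-2 = 0
  col t2: 3·0 + 3·0 + 1·-3 + 2·0 + 3·1 + 3·0 = 0
  col t3: 3·0 + 3·0 + 1·0 + 2·0 + 3·-1 + 3·1 = 0
  col t4: 3·0 + 3·4 + 1·0 + 2·0 + 3·-4 + 3·0 = 0
  col t5: 3·-1 + 3·0 + 1·3 + 2·0 + 3·0 + 3·0 = 0

y = (P0:3, P1:3, P2:1, P3:2, P4:3, P5:3)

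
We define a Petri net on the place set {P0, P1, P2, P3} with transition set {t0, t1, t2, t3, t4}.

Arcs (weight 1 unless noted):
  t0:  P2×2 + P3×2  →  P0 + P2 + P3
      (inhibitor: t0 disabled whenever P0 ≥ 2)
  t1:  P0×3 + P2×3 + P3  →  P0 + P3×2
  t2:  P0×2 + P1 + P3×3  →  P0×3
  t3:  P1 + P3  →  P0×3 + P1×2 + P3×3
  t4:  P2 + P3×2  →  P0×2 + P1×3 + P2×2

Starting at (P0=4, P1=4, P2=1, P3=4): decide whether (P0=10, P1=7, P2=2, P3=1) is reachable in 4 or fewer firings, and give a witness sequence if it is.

YES — reachable via ⟨t2, t3, t4⟩ (3 firings)

step 1: fire t2:  (P0=4, P1=4, P2=1, P3=4) → (P0=5, P1=3, P2=1, P3=1)
step 2: fire t3:  (P0=5, P1=3, P2=1, P3=1) → (P0=8, P1=4, P2=1, P3=3)
step 3: fire t4:  (P0=8, P1=4, P2=1, P3=3) → (P0=10, P1=7, P2=2, P3=1)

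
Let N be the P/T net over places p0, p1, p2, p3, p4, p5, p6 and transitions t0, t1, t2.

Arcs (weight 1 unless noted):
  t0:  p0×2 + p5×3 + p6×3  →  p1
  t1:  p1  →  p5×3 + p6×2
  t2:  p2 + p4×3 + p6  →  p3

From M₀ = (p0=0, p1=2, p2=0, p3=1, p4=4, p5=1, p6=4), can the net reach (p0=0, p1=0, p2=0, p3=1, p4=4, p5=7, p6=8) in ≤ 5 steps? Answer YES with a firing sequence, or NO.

YES — reachable via ⟨t1, t1⟩ (2 firings)

step 1: fire t1:  (p0=0, p1=2, p2=0, p3=1, p4=4, p5=1, p6=4) → (p0=0, p1=1, p2=0, p3=1, p4=4, p5=4, p6=6)
step 2: fire t1:  (p0=0, p1=1, p2=0, p3=1, p4=4, p5=4, p6=6) → (p0=0, p1=0, p2=0, p3=1, p4=4, p5=7, p6=8)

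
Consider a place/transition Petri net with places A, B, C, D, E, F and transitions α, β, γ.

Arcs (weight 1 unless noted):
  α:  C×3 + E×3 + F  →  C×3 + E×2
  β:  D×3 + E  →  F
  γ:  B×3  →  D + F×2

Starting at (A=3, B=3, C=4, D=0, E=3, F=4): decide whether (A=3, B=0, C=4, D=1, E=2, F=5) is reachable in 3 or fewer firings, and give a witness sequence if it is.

step 1: fire α:  (A=3, B=3, C=4, D=0, E=3, F=4) → (A=3, B=3, C=4, D=0, E=2, F=3)
step 2: fire γ:  (A=3, B=3, C=4, D=0, E=2, F=3) → (A=3, B=0, C=4, D=1, E=2, F=5)

YES — reachable via ⟨α, γ⟩ (2 firings)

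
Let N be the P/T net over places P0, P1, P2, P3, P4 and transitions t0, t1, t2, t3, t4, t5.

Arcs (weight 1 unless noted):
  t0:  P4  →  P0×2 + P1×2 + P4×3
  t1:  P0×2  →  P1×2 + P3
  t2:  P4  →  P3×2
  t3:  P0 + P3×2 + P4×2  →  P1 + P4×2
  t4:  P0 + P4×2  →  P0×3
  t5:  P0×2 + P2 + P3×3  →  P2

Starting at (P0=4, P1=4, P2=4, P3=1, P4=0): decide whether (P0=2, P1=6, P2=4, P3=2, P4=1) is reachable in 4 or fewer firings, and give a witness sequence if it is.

depth 0: 1 marking
depth 1: 2 markings reached so far
depth 2: 3 markings reached so far
depth 3: 3 markings reached so far
(frontier empty at depth 3; search complete)
target is not among the 3 markings reachable within 4 steps

NO — not reachable within 4 firings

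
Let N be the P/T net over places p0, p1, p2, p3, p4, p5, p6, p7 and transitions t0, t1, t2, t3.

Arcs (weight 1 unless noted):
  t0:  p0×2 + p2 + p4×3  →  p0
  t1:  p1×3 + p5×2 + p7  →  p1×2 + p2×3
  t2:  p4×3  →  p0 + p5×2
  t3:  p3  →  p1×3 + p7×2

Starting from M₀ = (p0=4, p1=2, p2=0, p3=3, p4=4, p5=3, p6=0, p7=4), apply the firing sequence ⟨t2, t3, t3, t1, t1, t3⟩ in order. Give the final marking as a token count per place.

step 1: fire t2:  (p0=4, p1=2, p2=0, p3=3, p4=4, p5=3, p6=0, p7=4) → (p0=5, p1=2, p2=0, p3=3, p4=1, p5=5, p6=0, p7=4)
step 2: fire t3:  (p0=5, p1=2, p2=0, p3=3, p4=1, p5=5, p6=0, p7=4) → (p0=5, p1=5, p2=0, p3=2, p4=1, p5=5, p6=0, p7=6)
step 3: fire t3:  (p0=5, p1=5, p2=0, p3=2, p4=1, p5=5, p6=0, p7=6) → (p0=5, p1=8, p2=0, p3=1, p4=1, p5=5, p6=0, p7=8)
step 4: fire t1:  (p0=5, p1=8, p2=0, p3=1, p4=1, p5=5, p6=0, p7=8) → (p0=5, p1=7, p2=3, p3=1, p4=1, p5=3, p6=0, p7=7)
step 5: fire t1:  (p0=5, p1=7, p2=3, p3=1, p4=1, p5=3, p6=0, p7=7) → (p0=5, p1=6, p2=6, p3=1, p4=1, p5=1, p6=0, p7=6)
step 6: fire t3:  (p0=5, p1=6, p2=6, p3=1, p4=1, p5=1, p6=0, p7=6) → (p0=5, p1=9, p2=6, p3=0, p4=1, p5=1, p6=0, p7=8)

(p0=5, p1=9, p2=6, p3=0, p4=1, p5=1, p6=0, p7=8)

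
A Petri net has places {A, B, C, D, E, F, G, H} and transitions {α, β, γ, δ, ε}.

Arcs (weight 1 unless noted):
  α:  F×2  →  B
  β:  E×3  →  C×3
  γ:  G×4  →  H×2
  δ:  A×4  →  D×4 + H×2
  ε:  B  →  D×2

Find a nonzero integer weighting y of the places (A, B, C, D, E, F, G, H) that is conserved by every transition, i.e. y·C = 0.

Incidence matrix C (rows=places, cols=transitions):
        α    β    γ    δ    ε
    A   0    0    0   -4    0
    B   1    0    0    0   -1
    C   0    3    0    0    0
    D   0    0    0    4    2
    E   0   -3    0    0    0
    F  -2    0    0    0    0
    G   0    0   -4    0    0
    H   0    0    2    2    0

Candidate y = [0, 0, 1, 0, 1, 0, 0, 0]; check y·C column-wise:
  col α: 0·1 + 1·0 + 1·0 + 0·-2 = 0
  col β: 1·3 + 1·-3 = 0
  col γ: 1·0 + 1·0 + 0·-4 + 0·2 = 0
  col δ: 0·-4 + 1·0 + 0·4 + 1·0 + 0·2 = 0
  col ε: 0·-1 + 1·0 + 0·2 + 1·0 = 0

y = (A:0, B:0, C:1, D:0, E:1, F:0, G:0, H:0)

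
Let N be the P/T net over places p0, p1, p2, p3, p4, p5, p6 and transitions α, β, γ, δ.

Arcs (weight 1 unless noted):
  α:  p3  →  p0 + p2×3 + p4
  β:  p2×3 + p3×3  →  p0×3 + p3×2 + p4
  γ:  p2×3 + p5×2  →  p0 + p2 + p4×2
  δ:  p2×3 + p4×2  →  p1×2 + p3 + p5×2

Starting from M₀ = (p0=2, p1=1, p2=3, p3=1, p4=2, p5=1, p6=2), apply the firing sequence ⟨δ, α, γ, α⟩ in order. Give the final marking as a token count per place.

step 1: fire δ:  (p0=2, p1=1, p2=3, p3=1, p4=2, p5=1, p6=2) → (p0=2, p1=3, p2=0, p3=2, p4=0, p5=3, p6=2)
step 2: fire α:  (p0=2, p1=3, p2=0, p3=2, p4=0, p5=3, p6=2) → (p0=3, p1=3, p2=3, p3=1, p4=1, p5=3, p6=2)
step 3: fire γ:  (p0=3, p1=3, p2=3, p3=1, p4=1, p5=3, p6=2) → (p0=4, p1=3, p2=1, p3=1, p4=3, p5=1, p6=2)
step 4: fire α:  (p0=4, p1=3, p2=1, p3=1, p4=3, p5=1, p6=2) → (p0=5, p1=3, p2=4, p3=0, p4=4, p5=1, p6=2)

(p0=5, p1=3, p2=4, p3=0, p4=4, p5=1, p6=2)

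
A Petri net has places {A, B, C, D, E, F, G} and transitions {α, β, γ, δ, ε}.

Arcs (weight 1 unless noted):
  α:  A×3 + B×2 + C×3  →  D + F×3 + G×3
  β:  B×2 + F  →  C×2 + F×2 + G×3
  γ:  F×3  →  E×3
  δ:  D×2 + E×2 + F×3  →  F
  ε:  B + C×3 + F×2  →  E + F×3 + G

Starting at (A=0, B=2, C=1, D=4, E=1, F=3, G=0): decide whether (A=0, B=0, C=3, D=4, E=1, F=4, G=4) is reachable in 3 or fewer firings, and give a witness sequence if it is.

depth 0: 1 marking
depth 1: 3 markings reached so far
depth 2: 4 markings reached so far
depth 3: 4 markings reached so far
(frontier empty at depth 3; search complete)
target is not among the 4 markings reachable within 3 steps

NO — not reachable within 3 firings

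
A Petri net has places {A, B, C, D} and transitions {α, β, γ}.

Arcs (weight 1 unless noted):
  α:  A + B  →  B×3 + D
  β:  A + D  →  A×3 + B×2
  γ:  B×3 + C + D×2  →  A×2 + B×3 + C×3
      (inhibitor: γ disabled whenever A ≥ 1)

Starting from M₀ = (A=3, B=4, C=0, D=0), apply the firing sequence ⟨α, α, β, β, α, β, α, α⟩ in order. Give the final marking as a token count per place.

(A=4, B=20, C=0, D=2)

step 1: fire α:  (A=3, B=4, C=0, D=0) → (A=2, B=6, C=0, D=1)
step 2: fire α:  (A=2, B=6, C=0, D=1) → (A=1, B=8, C=0, D=2)
step 3: fire β:  (A=1, B=8, C=0, D=2) → (A=3, B=10, C=0, D=1)
step 4: fire β:  (A=3, B=10, C=0, D=1) → (A=5, B=12, C=0, D=0)
step 5: fire α:  (A=5, B=12, C=0, D=0) → (A=4, B=14, C=0, D=1)
step 6: fire β:  (A=4, B=14, C=0, D=1) → (A=6, B=16, C=0, D=0)
step 7: fire α:  (A=6, B=16, C=0, D=0) → (A=5, B=18, C=0, D=1)
step 8: fire α:  (A=5, B=18, C=0, D=1) → (A=4, B=20, C=0, D=2)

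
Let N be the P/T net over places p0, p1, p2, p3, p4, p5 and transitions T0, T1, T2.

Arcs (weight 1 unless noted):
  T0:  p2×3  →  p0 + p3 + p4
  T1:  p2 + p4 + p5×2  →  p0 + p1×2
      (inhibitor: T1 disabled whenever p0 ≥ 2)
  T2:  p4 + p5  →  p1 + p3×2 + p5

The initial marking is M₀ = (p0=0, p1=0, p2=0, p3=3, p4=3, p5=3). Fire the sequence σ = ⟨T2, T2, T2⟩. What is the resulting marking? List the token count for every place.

step 1: fire T2:  (p0=0, p1=0, p2=0, p3=3, p4=3, p5=3) → (p0=0, p1=1, p2=0, p3=5, p4=2, p5=3)
step 2: fire T2:  (p0=0, p1=1, p2=0, p3=5, p4=2, p5=3) → (p0=0, p1=2, p2=0, p3=7, p4=1, p5=3)
step 3: fire T2:  (p0=0, p1=2, p2=0, p3=7, p4=1, p5=3) → (p0=0, p1=3, p2=0, p3=9, p4=0, p5=3)

(p0=0, p1=3, p2=0, p3=9, p4=0, p5=3)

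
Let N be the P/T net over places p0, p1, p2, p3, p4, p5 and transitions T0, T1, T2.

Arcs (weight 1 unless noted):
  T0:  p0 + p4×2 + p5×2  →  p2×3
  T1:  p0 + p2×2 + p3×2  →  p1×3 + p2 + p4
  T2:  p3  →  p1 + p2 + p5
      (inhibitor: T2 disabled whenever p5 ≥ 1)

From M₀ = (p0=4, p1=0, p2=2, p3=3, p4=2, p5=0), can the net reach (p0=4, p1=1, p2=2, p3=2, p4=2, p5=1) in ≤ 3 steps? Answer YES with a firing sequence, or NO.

NO — not reachable within 3 firings

depth 0: 1 marking
depth 1: 3 markings reached so far
depth 2: 4 markings reached so far
depth 3: 4 markings reached so far
(frontier empty at depth 3; search complete)
target is not among the 4 markings reachable within 3 steps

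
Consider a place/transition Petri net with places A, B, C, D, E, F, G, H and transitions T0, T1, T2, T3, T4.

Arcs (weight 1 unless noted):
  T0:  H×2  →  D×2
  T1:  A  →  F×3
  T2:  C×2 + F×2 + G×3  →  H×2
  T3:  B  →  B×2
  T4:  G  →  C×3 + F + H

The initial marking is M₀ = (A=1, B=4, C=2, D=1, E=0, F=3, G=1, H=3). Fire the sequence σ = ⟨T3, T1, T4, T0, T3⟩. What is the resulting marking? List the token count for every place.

step 1: fire T3:  (A=1, B=4, C=2, D=1, E=0, F=3, G=1, H=3) → (A=1, B=5, C=2, D=1, E=0, F=3, G=1, H=3)
step 2: fire T1:  (A=1, B=5, C=2, D=1, E=0, F=3, G=1, H=3) → (A=0, B=5, C=2, D=1, E=0, F=6, G=1, H=3)
step 3: fire T4:  (A=0, B=5, C=2, D=1, E=0, F=6, G=1, H=3) → (A=0, B=5, C=5, D=1, E=0, F=7, G=0, H=4)
step 4: fire T0:  (A=0, B=5, C=5, D=1, E=0, F=7, G=0, H=4) → (A=0, B=5, C=5, D=3, E=0, F=7, G=0, H=2)
step 5: fire T3:  (A=0, B=5, C=5, D=3, E=0, F=7, G=0, H=2) → (A=0, B=6, C=5, D=3, E=0, F=7, G=0, H=2)

(A=0, B=6, C=5, D=3, E=0, F=7, G=0, H=2)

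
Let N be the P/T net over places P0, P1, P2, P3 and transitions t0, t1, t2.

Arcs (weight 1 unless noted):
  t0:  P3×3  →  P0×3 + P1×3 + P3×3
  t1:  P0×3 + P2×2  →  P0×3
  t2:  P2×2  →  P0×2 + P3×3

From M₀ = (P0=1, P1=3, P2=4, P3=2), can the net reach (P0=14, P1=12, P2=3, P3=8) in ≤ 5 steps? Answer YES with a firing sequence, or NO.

NO — not reachable within 5 firings

depth 0: 1 marking
depth 1: 2 markings reached so far
depth 2: 5 markings reached so far
depth 3: 8 markings reached so far
depth 4: 11 markings reached so far
depth 5: 14 markings reached so far
target is not among the 14 markings reachable within 5 steps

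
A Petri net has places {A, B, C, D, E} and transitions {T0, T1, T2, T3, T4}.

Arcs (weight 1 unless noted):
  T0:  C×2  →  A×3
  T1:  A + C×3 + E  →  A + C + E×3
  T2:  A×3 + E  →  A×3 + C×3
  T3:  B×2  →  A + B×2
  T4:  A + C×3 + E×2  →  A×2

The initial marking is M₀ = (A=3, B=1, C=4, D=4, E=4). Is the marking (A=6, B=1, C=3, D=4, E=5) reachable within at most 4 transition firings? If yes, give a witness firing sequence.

YES — reachable via ⟨T0, T2, T1⟩ (3 firings)

step 1: fire T0:  (A=3, B=1, C=4, D=4, E=4) → (A=6, B=1, C=2, D=4, E=4)
step 2: fire T2:  (A=6, B=1, C=2, D=4, E=4) → (A=6, B=1, C=5, D=4, E=3)
step 3: fire T1:  (A=6, B=1, C=5, D=4, E=3) → (A=6, B=1, C=3, D=4, E=5)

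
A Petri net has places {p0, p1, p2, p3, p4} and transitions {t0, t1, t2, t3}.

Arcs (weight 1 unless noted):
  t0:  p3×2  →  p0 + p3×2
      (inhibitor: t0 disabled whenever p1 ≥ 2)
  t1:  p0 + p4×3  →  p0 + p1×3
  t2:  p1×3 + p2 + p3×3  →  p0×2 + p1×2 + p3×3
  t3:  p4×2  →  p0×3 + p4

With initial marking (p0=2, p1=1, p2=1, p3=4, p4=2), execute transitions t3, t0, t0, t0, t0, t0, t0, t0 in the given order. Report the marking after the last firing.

(p0=12, p1=1, p2=1, p3=4, p4=1)

step 1: fire t3:  (p0=2, p1=1, p2=1, p3=4, p4=2) → (p0=5, p1=1, p2=1, p3=4, p4=1)
step 2: fire t0:  (p0=5, p1=1, p2=1, p3=4, p4=1) → (p0=6, p1=1, p2=1, p3=4, p4=1)
step 3: fire t0:  (p0=6, p1=1, p2=1, p3=4, p4=1) → (p0=7, p1=1, p2=1, p3=4, p4=1)
step 4: fire t0:  (p0=7, p1=1, p2=1, p3=4, p4=1) → (p0=8, p1=1, p2=1, p3=4, p4=1)
step 5: fire t0:  (p0=8, p1=1, p2=1, p3=4, p4=1) → (p0=9, p1=1, p2=1, p3=4, p4=1)
step 6: fire t0:  (p0=9, p1=1, p2=1, p3=4, p4=1) → (p0=10, p1=1, p2=1, p3=4, p4=1)
step 7: fire t0:  (p0=10, p1=1, p2=1, p3=4, p4=1) → (p0=11, p1=1, p2=1, p3=4, p4=1)
step 8: fire t0:  (p0=11, p1=1, p2=1, p3=4, p4=1) → (p0=12, p1=1, p2=1, p3=4, p4=1)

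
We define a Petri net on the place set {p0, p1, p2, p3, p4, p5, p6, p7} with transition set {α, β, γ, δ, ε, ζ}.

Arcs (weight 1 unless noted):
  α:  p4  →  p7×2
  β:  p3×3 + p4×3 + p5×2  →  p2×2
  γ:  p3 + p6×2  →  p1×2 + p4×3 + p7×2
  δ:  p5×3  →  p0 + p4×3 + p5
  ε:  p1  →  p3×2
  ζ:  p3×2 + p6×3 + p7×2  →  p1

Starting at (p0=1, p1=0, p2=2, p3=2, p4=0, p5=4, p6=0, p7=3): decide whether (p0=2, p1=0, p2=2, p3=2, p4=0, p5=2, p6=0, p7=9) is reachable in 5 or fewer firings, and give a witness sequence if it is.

YES — reachable via ⟨δ, α, α, α⟩ (4 firings)

step 1: fire δ:  (p0=1, p1=0, p2=2, p3=2, p4=0, p5=4, p6=0, p7=3) → (p0=2, p1=0, p2=2, p3=2, p4=3, p5=2, p6=0, p7=3)
step 2: fire α:  (p0=2, p1=0, p2=2, p3=2, p4=3, p5=2, p6=0, p7=3) → (p0=2, p1=0, p2=2, p3=2, p4=2, p5=2, p6=0, p7=5)
step 3: fire α:  (p0=2, p1=0, p2=2, p3=2, p4=2, p5=2, p6=0, p7=5) → (p0=2, p1=0, p2=2, p3=2, p4=1, p5=2, p6=0, p7=7)
step 4: fire α:  (p0=2, p1=0, p2=2, p3=2, p4=1, p5=2, p6=0, p7=7) → (p0=2, p1=0, p2=2, p3=2, p4=0, p5=2, p6=0, p7=9)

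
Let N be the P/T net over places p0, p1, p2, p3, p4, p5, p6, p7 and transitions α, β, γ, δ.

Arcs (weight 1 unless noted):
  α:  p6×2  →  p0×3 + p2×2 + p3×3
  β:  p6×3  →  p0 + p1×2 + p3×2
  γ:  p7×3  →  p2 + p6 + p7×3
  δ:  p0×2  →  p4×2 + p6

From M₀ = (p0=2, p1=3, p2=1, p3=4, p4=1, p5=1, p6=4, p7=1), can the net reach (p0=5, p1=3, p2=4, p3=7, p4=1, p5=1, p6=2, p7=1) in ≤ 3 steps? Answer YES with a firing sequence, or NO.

NO — not reachable within 3 firings

depth 0: 1 marking
depth 1: 4 markings reached so far
depth 2: 7 markings reached so far
depth 3: 10 markings reached so far
target is not among the 10 markings reachable within 3 steps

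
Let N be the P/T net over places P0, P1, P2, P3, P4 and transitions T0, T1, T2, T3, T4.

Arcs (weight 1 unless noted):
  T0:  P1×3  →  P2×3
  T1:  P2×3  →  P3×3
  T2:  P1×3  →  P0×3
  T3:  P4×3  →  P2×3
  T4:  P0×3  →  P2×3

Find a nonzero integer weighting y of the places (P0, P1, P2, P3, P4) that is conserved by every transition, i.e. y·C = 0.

Incidence matrix C (rows=places, cols=transitions):
       T0   T1   T2   T3   T4
   P0   0    0    3    0   -3
   P1  -3    0   -3    0    0
   P2   3   -3    0    3    3
   P3   0    3    0    0    0
   P4   0    0    0   -3    0

Candidate y = [1, 1, 1, 1, 1]; check y·C column-wise:
  col T0: 1·0 + 1·-3 + 1·3 + 1·0 + 1·0 = 0
  col T1: 1·0 + 1·0 + 1·-3 + 1·3 + 1·0 = 0
  col T2: 1·3 + 1·-3 + 1·0 + 1·0 + 1·0 = 0
  col T3: 1·0 + 1·0 + 1·3 + 1·0 + 1·-3 = 0
  col T4: 1·-3 + 1·0 + 1·3 + 1·0 + 1·0 = 0

y = (P0:1, P1:1, P2:1, P3:1, P4:1)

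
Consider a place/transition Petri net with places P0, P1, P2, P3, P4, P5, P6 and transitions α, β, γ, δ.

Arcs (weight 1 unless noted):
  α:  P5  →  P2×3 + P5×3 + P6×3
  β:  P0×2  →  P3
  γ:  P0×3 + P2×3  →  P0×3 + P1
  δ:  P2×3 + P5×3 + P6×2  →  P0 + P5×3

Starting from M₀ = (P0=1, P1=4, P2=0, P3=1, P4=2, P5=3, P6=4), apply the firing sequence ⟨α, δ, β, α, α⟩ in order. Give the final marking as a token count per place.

(P0=0, P1=4, P2=6, P3=2, P4=2, P5=9, P6=11)

step 1: fire α:  (P0=1, P1=4, P2=0, P3=1, P4=2, P5=3, P6=4) → (P0=1, P1=4, P2=3, P3=1, P4=2, P5=5, P6=7)
step 2: fire δ:  (P0=1, P1=4, P2=3, P3=1, P4=2, P5=5, P6=7) → (P0=2, P1=4, P2=0, P3=1, P4=2, P5=5, P6=5)
step 3: fire β:  (P0=2, P1=4, P2=0, P3=1, P4=2, P5=5, P6=5) → (P0=0, P1=4, P2=0, P3=2, P4=2, P5=5, P6=5)
step 4: fire α:  (P0=0, P1=4, P2=0, P3=2, P4=2, P5=5, P6=5) → (P0=0, P1=4, P2=3, P3=2, P4=2, P5=7, P6=8)
step 5: fire α:  (P0=0, P1=4, P2=3, P3=2, P4=2, P5=7, P6=8) → (P0=0, P1=4, P2=6, P3=2, P4=2, P5=9, P6=11)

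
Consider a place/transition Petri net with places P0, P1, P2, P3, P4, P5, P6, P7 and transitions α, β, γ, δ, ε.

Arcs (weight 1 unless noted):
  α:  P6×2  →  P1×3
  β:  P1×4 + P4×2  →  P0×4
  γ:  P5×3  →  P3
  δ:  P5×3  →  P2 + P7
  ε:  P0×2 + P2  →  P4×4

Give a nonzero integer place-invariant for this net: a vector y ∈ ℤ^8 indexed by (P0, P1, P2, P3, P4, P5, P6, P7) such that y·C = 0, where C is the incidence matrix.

y = (P0:1, P1:0, P2:6, P3:6, P4:2, P5:2, P6:0, P7:0)

Incidence matrix C (rows=places, cols=transitions):
        α    β    γ    δ    ε
   P0   0    4    0    0   -2
   P1   3   -4    0    0    0
   P2   0    0    0    1   -1
   P3   0    0    1    0    0
   P4   0   -2    0    0    4
   P5   0    0   -3   -3    0
   P6  -2    0    0    0    0
   P7   0    0    0    1    0

Candidate y = [1, 0, 6, 6, 2, 2, 0, 0]; check y·C column-wise:
  col α: 1·0 + 0·3 + 6·0 + 6·0 + 2·0 + 2·0 + 0·-2 = 0
  col β: 1·4 + 0·-4 + 6·0 + 6·0 + 2·-2 + 2·0 = 0
  col γ: 1·0 + 6·0 + 6·1 + 2·0 + 2·-3 = 0
  col δ: 1·0 + 6·1 + 6·0 + 2·0 + 2·-3 + 0·1 = 0
  col ε: 1·-2 + 6·-1 + 6·0 + 2·4 + 2·0 = 0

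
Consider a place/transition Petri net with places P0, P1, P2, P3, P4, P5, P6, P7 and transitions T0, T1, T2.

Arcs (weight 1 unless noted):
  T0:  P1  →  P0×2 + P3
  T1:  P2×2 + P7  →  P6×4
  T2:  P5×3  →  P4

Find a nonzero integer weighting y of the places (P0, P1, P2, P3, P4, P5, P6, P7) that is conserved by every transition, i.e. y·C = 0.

Incidence matrix C (rows=places, cols=transitions):
       T0   T1   T2
   P0   2    0    0
   P1  -1    0    0
   P2   0   -2    0
   P3   1    0    0
   P4   0    0    1
   P5   0    0   -3
   P6   0    4    0
   P7   0   -1    0

Candidate y = [1, 2, 0, 0, 0, 0, 0, 0]; check y·C column-wise:
  col T0: 1·2 + 2·-1 + 0·1 = 0
  col T1: 1·0 + 2·0 + 0·-2 + 0·4 + 0·-1 = 0
  col T2: 1·0 + 2·0 + 0·1 + 0·-3 = 0

y = (P0:1, P1:2, P2:0, P3:0, P4:0, P5:0, P6:0, P7:0)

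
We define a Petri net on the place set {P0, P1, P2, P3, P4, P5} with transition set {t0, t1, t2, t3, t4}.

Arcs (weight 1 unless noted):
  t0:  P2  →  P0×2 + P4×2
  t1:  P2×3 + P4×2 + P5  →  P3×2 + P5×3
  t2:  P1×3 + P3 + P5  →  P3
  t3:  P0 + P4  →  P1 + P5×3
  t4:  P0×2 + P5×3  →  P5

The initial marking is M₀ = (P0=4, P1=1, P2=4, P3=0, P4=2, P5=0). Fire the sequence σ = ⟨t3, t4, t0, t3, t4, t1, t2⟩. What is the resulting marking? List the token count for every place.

step 1: fire t3:  (P0=4, P1=1, P2=4, P3=0, P4=2, P5=0) → (P0=3, P1=2, P2=4, P3=0, P4=1, P5=3)
step 2: fire t4:  (P0=3, P1=2, P2=4, P3=0, P4=1, P5=3) → (P0=1, P1=2, P2=4, P3=0, P4=1, P5=1)
step 3: fire t0:  (P0=1, P1=2, P2=4, P3=0, P4=1, P5=1) → (P0=3, P1=2, P2=3, P3=0, P4=3, P5=1)
step 4: fire t3:  (P0=3, P1=2, P2=3, P3=0, P4=3, P5=1) → (P0=2, P1=3, P2=3, P3=0, P4=2, P5=4)
step 5: fire t4:  (P0=2, P1=3, P2=3, P3=0, P4=2, P5=4) → (P0=0, P1=3, P2=3, P3=0, P4=2, P5=2)
step 6: fire t1:  (P0=0, P1=3, P2=3, P3=0, P4=2, P5=2) → (P0=0, P1=3, P2=0, P3=2, P4=0, P5=4)
step 7: fire t2:  (P0=0, P1=3, P2=0, P3=2, P4=0, P5=4) → (P0=0, P1=0, P2=0, P3=2, P4=0, P5=3)

(P0=0, P1=0, P2=0, P3=2, P4=0, P5=3)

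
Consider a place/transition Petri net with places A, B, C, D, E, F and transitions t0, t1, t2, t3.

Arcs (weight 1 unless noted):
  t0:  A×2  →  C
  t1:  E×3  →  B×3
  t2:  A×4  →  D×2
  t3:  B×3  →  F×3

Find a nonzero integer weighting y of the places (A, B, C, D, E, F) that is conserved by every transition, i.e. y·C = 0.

Incidence matrix C (rows=places, cols=transitions):
       t0   t1   t2   t3
    A  -2    0   -4    0
    B   0    3    0   -3
    C   1    0    0    0
    D   0    0    2    0
    E   0   -3    0    0
    F   0    0    0    3

Candidate y = [1, 0, 2, 2, 0, 0]; check y·C column-wise:
  col t0: 1·-2 + 2·1 + 2·0 = 0
  col t1: 1·0 + 0·3 + 2·0 + 2·0 + 0·-3 = 0
  col t2: 1·-4 + 2·0 + 2·2 = 0
  col t3: 1·0 + 0·-3 + 2·0 + 2·0 + 0·3 = 0

y = (A:1, B:0, C:2, D:2, E:0, F:0)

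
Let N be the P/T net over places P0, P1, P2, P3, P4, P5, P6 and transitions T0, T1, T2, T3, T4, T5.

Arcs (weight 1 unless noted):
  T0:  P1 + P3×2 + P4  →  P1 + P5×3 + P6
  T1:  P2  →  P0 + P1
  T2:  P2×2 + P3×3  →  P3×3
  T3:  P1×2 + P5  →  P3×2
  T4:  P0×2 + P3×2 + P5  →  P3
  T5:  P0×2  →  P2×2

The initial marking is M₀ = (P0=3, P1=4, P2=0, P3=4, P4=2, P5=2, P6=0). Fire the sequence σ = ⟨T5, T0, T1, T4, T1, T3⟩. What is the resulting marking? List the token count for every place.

(P0=1, P1=4, P2=0, P3=3, P4=1, P5=3, P6=1)

step 1: fire T5:  (P0=3, P1=4, P2=0, P3=4, P4=2, P5=2, P6=0) → (P0=1, P1=4, P2=2, P3=4, P4=2, P5=2, P6=0)
step 2: fire T0:  (P0=1, P1=4, P2=2, P3=4, P4=2, P5=2, P6=0) → (P0=1, P1=4, P2=2, P3=2, P4=1, P5=5, P6=1)
step 3: fire T1:  (P0=1, P1=4, P2=2, P3=2, P4=1, P5=5, P6=1) → (P0=2, P1=5, P2=1, P3=2, P4=1, P5=5, P6=1)
step 4: fire T4:  (P0=2, P1=5, P2=1, P3=2, P4=1, P5=5, P6=1) → (P0=0, P1=5, P2=1, P3=1, P4=1, P5=4, P6=1)
step 5: fire T1:  (P0=0, P1=5, P2=1, P3=1, P4=1, P5=4, P6=1) → (P0=1, P1=6, P2=0, P3=1, P4=1, P5=4, P6=1)
step 6: fire T3:  (P0=1, P1=6, P2=0, P3=1, P4=1, P5=4, P6=1) → (P0=1, P1=4, P2=0, P3=3, P4=1, P5=3, P6=1)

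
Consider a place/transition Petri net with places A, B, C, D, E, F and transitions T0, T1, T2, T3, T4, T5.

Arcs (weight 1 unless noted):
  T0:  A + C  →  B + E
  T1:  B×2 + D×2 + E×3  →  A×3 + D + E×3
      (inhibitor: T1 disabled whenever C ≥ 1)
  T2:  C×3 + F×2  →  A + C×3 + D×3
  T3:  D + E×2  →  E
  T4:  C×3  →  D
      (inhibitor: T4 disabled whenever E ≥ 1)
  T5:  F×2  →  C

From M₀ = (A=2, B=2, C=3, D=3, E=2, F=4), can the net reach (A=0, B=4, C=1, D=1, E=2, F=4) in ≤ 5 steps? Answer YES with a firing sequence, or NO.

step 1: fire T0:  (A=2, B=2, C=3, D=3, E=2, F=4) → (A=1, B=3, C=2, D=3, E=3, F=4)
step 2: fire T0:  (A=1, B=3, C=2, D=3, E=3, F=4) → (A=0, B=4, C=1, D=3, E=4, F=4)
step 3: fire T3:  (A=0, B=4, C=1, D=3, E=4, F=4) → (A=0, B=4, C=1, D=2, E=3, F=4)
step 4: fire T3:  (A=0, B=4, C=1, D=2, E=3, F=4) → (A=0, B=4, C=1, D=1, E=2, F=4)

YES — reachable via ⟨T0, T0, T3, T3⟩ (4 firings)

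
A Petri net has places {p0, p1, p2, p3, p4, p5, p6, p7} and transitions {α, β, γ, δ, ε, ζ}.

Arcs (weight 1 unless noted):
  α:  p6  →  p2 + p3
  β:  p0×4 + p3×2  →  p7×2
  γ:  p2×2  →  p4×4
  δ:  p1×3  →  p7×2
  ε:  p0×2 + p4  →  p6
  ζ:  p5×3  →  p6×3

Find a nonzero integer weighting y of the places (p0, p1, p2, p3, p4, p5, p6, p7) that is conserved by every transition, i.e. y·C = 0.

Incidence matrix C (rows=places, cols=transitions):
        α    β    γ    δ    ε    ζ
   p0   0   -4    0    0   -2    0
   p1   0    0    0   -3    0    0
   p2   1    0   -2    0    0    0
   p3   1   -2    0    0    0    0
   p4   0    0    4    0   -1    0
   p5   0    0    0    0    0   -3
   p6  -1    0    0    0    1    3
   p7   0    2    0    2    0    0

Candidate y = [1, 0, 8, -2, 4, 6, 6, 0]; check y·C column-wise:
  col α: 1·0 + 8·1 + -2·1 + 4·0 + 6·0 + 6·-1 = 0
  col β: 1·-4 + 8·0 + -2·-2 + 4·0 + 6·0 + 6·0 + 0·2 = 0
  col γ: 1·0 + 8·-2 + -2·0 + 4·4 + 6·0 + 6·0 = 0
  col δ: 1·0 + 0·-3 + 8·0 + -2·0 + 4·0 + 6·0 + 6·0 + 0·2 = 0
  col ε: 1·-2 + 8·0 + -2·0 + 4·-1 + 6·0 + 6·1 = 0
  col ζ: 1·0 + 8·0 + -2·0 + 4·0 + 6·-3 + 6·3 = 0

y = (p0:1, p1:0, p2:8, p3:-2, p4:4, p5:6, p6:6, p7:0)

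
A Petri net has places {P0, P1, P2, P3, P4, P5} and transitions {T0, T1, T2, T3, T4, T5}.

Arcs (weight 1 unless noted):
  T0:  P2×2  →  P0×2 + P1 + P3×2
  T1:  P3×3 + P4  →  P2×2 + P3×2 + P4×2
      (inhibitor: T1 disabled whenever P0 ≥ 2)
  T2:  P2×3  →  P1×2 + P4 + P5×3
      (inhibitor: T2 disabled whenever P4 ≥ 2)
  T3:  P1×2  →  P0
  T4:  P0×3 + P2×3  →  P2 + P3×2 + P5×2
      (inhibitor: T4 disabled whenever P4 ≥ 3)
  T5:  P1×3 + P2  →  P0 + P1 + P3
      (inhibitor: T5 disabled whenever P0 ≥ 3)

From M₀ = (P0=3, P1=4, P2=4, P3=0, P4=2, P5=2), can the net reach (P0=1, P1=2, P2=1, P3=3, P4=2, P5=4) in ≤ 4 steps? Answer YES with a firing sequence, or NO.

step 1: fire T4:  (P0=3, P1=4, P2=4, P3=0, P4=2, P5=2) → (P0=0, P1=4, P2=2, P3=2, P4=2, P5=4)
step 2: fire T5:  (P0=0, P1=4, P2=2, P3=2, P4=2, P5=4) → (P0=1, P1=2, P2=1, P3=3, P4=2, P5=4)

YES — reachable via ⟨T4, T5⟩ (2 firings)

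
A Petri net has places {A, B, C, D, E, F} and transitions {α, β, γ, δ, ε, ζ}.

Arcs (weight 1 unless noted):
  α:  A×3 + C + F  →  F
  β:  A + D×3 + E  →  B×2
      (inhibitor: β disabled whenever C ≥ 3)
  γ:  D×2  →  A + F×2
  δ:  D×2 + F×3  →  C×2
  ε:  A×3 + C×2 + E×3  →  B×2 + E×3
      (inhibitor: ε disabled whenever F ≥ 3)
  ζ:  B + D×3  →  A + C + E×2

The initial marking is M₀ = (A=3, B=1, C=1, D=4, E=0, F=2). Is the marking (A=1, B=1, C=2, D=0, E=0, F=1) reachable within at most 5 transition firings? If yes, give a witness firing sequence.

step 1: fire α:  (A=3, B=1, C=1, D=4, E=0, F=2) → (A=0, B=1, C=0, D=4, E=0, F=2)
step 2: fire γ:  (A=0, B=1, C=0, D=4, E=0, F=2) → (A=1, B=1, C=0, D=2, E=0, F=4)
step 3: fire δ:  (A=1, B=1, C=0, D=2, E=0, F=4) → (A=1, B=1, C=2, D=0, E=0, F=1)

YES — reachable via ⟨α, γ, δ⟩ (3 firings)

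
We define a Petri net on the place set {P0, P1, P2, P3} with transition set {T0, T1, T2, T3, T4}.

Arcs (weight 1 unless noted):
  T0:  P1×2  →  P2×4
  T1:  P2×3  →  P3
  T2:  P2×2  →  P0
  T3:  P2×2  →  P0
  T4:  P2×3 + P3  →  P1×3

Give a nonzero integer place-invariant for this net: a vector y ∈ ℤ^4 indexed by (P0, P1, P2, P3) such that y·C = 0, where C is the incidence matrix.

Incidence matrix C (rows=places, cols=transitions):
       T0   T1   T2   T3   T4
   P0   0    0    1    1    0
   P1  -2    0    0    0    3
   P2   4   -3   -2   -2   -3
   P3   0    1    0    0   -1

Candidate y = [2, 2, 1, 3]; check y·C column-wise:
  col T0: 2·0 + 2·-2 + 1·4 + 3·0 = 0
  col T1: 2·0 + 2·0 + 1·-3 + 3·1 = 0
  col T2: 2·1 + 2·0 + 1·-2 + 3·0 = 0
  col T3: 2·1 + 2·0 + 1·-2 + 3·0 = 0
  col T4: 2·0 + 2·3 + 1·-3 + 3·-1 = 0

y = (P0:2, P1:2, P2:1, P3:3)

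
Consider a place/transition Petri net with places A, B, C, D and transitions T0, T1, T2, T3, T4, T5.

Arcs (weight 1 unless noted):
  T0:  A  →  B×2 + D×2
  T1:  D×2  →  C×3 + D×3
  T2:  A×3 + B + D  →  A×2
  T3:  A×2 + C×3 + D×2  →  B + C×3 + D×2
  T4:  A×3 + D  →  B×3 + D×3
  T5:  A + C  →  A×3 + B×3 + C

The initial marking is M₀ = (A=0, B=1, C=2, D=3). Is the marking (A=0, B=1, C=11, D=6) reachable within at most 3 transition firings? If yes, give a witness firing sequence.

YES — reachable via ⟨T1, T1, T1⟩ (3 firings)

step 1: fire T1:  (A=0, B=1, C=2, D=3) → (A=0, B=1, C=5, D=4)
step 2: fire T1:  (A=0, B=1, C=5, D=4) → (A=0, B=1, C=8, D=5)
step 3: fire T1:  (A=0, B=1, C=8, D=5) → (A=0, B=1, C=11, D=6)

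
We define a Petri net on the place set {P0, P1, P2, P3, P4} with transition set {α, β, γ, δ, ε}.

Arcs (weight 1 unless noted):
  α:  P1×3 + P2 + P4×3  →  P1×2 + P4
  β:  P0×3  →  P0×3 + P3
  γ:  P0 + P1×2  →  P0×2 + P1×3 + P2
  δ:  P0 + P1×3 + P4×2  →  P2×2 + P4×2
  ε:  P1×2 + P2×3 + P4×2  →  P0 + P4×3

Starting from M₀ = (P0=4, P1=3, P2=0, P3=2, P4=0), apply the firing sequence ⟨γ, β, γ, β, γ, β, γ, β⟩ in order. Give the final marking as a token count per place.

(P0=8, P1=7, P2=4, P3=6, P4=0)

step 1: fire γ:  (P0=4, P1=3, P2=0, P3=2, P4=0) → (P0=5, P1=4, P2=1, P3=2, P4=0)
step 2: fire β:  (P0=5, P1=4, P2=1, P3=2, P4=0) → (P0=5, P1=4, P2=1, P3=3, P4=0)
step 3: fire γ:  (P0=5, P1=4, P2=1, P3=3, P4=0) → (P0=6, P1=5, P2=2, P3=3, P4=0)
step 4: fire β:  (P0=6, P1=5, P2=2, P3=3, P4=0) → (P0=6, P1=5, P2=2, P3=4, P4=0)
step 5: fire γ:  (P0=6, P1=5, P2=2, P3=4, P4=0) → (P0=7, P1=6, P2=3, P3=4, P4=0)
step 6: fire β:  (P0=7, P1=6, P2=3, P3=4, P4=0) → (P0=7, P1=6, P2=3, P3=5, P4=0)
step 7: fire γ:  (P0=7, P1=6, P2=3, P3=5, P4=0) → (P0=8, P1=7, P2=4, P3=5, P4=0)
step 8: fire β:  (P0=8, P1=7, P2=4, P3=5, P4=0) → (P0=8, P1=7, P2=4, P3=6, P4=0)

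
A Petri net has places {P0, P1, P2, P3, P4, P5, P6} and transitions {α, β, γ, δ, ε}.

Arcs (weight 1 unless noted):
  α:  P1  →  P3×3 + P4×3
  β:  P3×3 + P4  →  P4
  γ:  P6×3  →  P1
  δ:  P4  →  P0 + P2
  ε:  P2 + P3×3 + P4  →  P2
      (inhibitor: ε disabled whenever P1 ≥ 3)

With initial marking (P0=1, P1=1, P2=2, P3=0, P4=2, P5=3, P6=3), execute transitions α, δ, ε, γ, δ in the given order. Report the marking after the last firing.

step 1: fire α:  (P0=1, P1=1, P2=2, P3=0, P4=2, P5=3, P6=3) → (P0=1, P1=0, P2=2, P3=3, P4=5, P5=3, P6=3)
step 2: fire δ:  (P0=1, P1=0, P2=2, P3=3, P4=5, P5=3, P6=3) → (P0=2, P1=0, P2=3, P3=3, P4=4, P5=3, P6=3)
step 3: fire ε:  (P0=2, P1=0, P2=3, P3=3, P4=4, P5=3, P6=3) → (P0=2, P1=0, P2=3, P3=0, P4=3, P5=3, P6=3)
step 4: fire γ:  (P0=2, P1=0, P2=3, P3=0, P4=3, P5=3, P6=3) → (P0=2, P1=1, P2=3, P3=0, P4=3, P5=3, P6=0)
step 5: fire δ:  (P0=2, P1=1, P2=3, P3=0, P4=3, P5=3, P6=0) → (P0=3, P1=1, P2=4, P3=0, P4=2, P5=3, P6=0)

(P0=3, P1=1, P2=4, P3=0, P4=2, P5=3, P6=0)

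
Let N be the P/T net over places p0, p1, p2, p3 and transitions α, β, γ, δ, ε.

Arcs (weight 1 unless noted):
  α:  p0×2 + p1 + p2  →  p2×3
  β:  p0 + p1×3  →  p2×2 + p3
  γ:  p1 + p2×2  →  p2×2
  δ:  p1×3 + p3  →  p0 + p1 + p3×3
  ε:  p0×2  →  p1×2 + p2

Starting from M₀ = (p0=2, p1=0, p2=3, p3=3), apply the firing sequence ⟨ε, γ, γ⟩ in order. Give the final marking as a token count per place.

(p0=0, p1=0, p2=4, p3=3)

step 1: fire ε:  (p0=2, p1=0, p2=3, p3=3) → (p0=0, p1=2, p2=4, p3=3)
step 2: fire γ:  (p0=0, p1=2, p2=4, p3=3) → (p0=0, p1=1, p2=4, p3=3)
step 3: fire γ:  (p0=0, p1=1, p2=4, p3=3) → (p0=0, p1=0, p2=4, p3=3)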